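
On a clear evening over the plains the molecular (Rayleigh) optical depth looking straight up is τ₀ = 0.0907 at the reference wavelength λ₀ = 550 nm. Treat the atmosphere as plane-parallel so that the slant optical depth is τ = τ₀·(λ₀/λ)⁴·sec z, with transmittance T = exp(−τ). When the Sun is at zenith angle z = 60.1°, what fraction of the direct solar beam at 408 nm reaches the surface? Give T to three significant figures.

sec 60.1° = 2.0061.
τ = 0.0907 × (550/408)⁴ × 2.0061 = 0.0907 × 3.3023 × 2.0061 = 0.6008.
T = exp(−0.6008) = 0.5483.

0.548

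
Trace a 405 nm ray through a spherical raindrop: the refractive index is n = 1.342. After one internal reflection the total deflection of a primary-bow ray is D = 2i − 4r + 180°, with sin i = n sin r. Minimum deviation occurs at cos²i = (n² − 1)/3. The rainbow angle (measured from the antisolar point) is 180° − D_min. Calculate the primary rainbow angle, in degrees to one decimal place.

cos²i = (1.80096 − 1)/3 = 0.26699; i = arccos(0.51671) = 58.888°.
sin r = sin 58.888°/1.342 = 0.63797; r = 39.641°.
D_min = 2·58.888° − 4·39.641° + 180° = 139.213°.
Rainbow angle = 180° − D_min = 40.787°.

40.8°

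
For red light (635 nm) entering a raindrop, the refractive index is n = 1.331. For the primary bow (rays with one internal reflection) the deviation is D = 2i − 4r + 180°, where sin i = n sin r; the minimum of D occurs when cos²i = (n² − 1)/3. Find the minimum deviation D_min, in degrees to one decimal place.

cos²i = (1.77156 − 1)/3 = 0.25719; i = arccos(0.50714) = 59.527°.
sin r = sin 59.527°/1.331 = 0.64753; r = 40.356°.
D_min = 2·59.527° − 4·40.356° + 180° = 137.630°.

137.6°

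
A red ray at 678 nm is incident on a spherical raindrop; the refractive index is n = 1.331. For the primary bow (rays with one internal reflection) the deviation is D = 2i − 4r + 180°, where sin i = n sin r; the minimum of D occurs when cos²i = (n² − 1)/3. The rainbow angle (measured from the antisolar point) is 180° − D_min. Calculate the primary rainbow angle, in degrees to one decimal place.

cos²i = (1.77156 − 1)/3 = 0.25719; i = arccos(0.50714) = 59.527°.
sin r = sin 59.527°/1.331 = 0.64753; r = 40.356°.
D_min = 2·59.527° − 4·40.356° + 180° = 137.630°.
Rainbow angle = 180° − D_min = 42.370°.

42.4°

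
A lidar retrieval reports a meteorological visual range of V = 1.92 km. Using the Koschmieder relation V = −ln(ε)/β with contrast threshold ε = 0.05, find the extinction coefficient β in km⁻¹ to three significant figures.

1.56 km⁻¹

β = −ln(0.05) / V = 2.996 / 1.92 = 1.5603 km⁻¹.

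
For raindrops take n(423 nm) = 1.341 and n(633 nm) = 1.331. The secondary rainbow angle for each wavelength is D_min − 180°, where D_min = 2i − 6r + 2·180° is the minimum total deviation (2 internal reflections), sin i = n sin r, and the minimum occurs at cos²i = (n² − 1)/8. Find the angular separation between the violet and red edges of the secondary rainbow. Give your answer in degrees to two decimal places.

2.60°

At 423 nm (n = 1.341): cos²i = 0.09979 → i = 71.586°, r = 45.034°, D_min = 232.966°, rainbow angle = 52.966°.
At 633 nm (n = 1.331): cos²i = 0.09645 → i = 71.907°, r = 45.575°, D_min = 230.365°, rainbow angle = 50.365°.
Angular width = |52.966° − 50.365°| = 2.601°.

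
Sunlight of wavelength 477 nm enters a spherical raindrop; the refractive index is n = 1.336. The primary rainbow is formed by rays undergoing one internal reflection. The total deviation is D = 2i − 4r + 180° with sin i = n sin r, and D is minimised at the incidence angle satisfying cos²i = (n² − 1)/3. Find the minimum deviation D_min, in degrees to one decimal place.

cos²i = (1.78490 − 1)/3 = 0.26163; i = arccos(0.51150) = 59.236°.
sin r = sin 59.236°/1.336 = 0.64318; r = 40.029°.
D_min = 2·59.236° − 4·40.029° + 180° = 138.356°.

138.4°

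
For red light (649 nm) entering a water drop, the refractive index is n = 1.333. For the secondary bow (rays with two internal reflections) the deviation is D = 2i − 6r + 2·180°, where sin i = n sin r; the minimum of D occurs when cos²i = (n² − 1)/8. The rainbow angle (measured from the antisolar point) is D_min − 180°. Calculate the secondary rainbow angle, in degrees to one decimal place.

50.9°

cos²i = (1.77689 − 1)/8 = 0.09711; i = arccos(0.31163) = 71.843°.
sin r = sin 71.843°/1.333 = 0.71283; r = 45.466°.
D_min = 2·71.843° − 6·45.466° + 360° = 230.891°.
Rainbow angle = D_min − 180° = 50.891°.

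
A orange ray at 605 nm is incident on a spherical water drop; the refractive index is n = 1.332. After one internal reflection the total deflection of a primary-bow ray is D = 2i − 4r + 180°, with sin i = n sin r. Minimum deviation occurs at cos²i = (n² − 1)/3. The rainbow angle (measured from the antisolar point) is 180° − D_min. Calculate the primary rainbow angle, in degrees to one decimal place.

cos²i = (1.77422 − 1)/3 = 0.25807; i = arccos(0.50801) = 59.469°.
sin r = sin 59.469°/1.332 = 0.64666; r = 40.290°.
D_min = 2·59.469° − 4·40.290° + 180° = 137.776°.
Rainbow angle = 180° − D_min = 42.224°.

42.2°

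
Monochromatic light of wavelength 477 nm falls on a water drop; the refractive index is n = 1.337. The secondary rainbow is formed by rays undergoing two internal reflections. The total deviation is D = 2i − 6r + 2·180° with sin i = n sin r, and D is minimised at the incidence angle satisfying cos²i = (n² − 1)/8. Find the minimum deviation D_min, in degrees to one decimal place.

231.9°

cos²i = (1.78757 − 1)/8 = 0.09845; i = arccos(0.31376) = 71.714°.
sin r = sin 71.714°/1.337 = 0.71017; r = 45.249°.
D_min = 2·71.714° − 6·45.249° + 360° = 231.934°.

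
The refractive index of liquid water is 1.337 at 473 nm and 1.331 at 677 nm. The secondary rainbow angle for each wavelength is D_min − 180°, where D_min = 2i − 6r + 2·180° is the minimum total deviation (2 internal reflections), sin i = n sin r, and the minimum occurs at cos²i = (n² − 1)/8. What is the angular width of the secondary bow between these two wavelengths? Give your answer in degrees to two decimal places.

1.57°

At 473 nm (n = 1.337): cos²i = 0.09845 → i = 71.714°, r = 45.249°, D_min = 231.934°, rainbow angle = 51.934°.
At 677 nm (n = 1.331): cos²i = 0.09645 → i = 71.907°, r = 45.575°, D_min = 230.365°, rainbow angle = 50.365°.
Angular width = |51.934° − 50.365°| = 1.569°.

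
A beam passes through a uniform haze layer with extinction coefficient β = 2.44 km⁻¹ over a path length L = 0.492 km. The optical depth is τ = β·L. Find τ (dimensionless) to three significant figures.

1.20

τ = β·L = 2.44 × 0.492 = 1.2005.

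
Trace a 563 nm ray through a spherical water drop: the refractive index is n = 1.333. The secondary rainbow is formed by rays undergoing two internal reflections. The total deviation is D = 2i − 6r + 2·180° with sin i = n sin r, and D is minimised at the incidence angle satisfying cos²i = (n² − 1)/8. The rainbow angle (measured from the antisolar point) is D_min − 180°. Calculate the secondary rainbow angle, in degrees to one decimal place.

cos²i = (1.77689 − 1)/8 = 0.09711; i = arccos(0.31163) = 71.843°.
sin r = sin 71.843°/1.333 = 0.71283; r = 45.466°.
D_min = 2·71.843° − 6·45.466° + 360° = 230.891°.
Rainbow angle = D_min − 180° = 50.891°.

50.9°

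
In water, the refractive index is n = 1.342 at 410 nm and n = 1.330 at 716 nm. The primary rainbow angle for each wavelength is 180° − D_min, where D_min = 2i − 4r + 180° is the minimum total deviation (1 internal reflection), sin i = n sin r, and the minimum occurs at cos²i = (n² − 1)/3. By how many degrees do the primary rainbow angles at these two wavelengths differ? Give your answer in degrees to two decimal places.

At 410 nm (n = 1.342): cos²i = 0.26699 → i = 58.888°, r = 39.641°, D_min = 139.213°, rainbow angle = 40.787°.
At 716 nm (n = 1.330): cos²i = 0.25630 → i = 59.585°, r = 40.422°, D_min = 137.484°, rainbow angle = 42.516°.
Angular width = |40.787° − 42.516°| = 1.729°.

1.73°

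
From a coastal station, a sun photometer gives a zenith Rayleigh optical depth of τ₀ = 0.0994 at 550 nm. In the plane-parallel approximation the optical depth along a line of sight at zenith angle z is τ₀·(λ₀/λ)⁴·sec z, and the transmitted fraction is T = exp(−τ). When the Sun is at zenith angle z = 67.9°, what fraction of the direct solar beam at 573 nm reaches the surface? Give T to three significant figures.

sec 67.9° = 2.6580.
τ = 0.0994 × (550/573)⁴ × 2.6580 = 0.0994 × 0.8489 × 2.6580 = 0.2243.
T = exp(−0.2243) = 0.7991.

0.799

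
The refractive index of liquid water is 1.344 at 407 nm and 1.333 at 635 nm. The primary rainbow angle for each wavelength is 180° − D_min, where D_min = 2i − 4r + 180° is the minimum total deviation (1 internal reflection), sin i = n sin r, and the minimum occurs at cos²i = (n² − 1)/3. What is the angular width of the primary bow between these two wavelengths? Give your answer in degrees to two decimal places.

1.57°

At 407 nm (n = 1.344): cos²i = 0.26878 → i = 58.772°, r = 39.512°, D_min = 139.495°, rainbow angle = 40.505°.
At 635 nm (n = 1.333): cos²i = 0.25896 → i = 59.410°, r = 40.225°, D_min = 137.922°, rainbow angle = 42.078°.
Angular width = |40.505° − 42.078°| = 1.573°.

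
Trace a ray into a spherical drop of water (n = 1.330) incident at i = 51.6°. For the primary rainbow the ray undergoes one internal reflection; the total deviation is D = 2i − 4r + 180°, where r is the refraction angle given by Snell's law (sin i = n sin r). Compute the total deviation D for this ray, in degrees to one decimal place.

138.8°

sin r = sin 51.6° / 1.330 = 0.7837/1.330 = 0.5892; r = 36.10°.
D = 2·51.6° − 4·36.10° + 180° = 103.20° − 144.41° + 180° = 138.79°.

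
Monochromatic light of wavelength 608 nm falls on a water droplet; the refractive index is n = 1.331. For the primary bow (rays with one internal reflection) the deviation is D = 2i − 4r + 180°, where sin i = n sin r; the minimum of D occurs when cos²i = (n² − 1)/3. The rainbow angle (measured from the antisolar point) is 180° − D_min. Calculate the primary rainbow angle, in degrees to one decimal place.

42.4°

cos²i = (1.77156 − 1)/3 = 0.25719; i = arccos(0.50714) = 59.527°.
sin r = sin 59.527°/1.331 = 0.64753; r = 40.356°.
D_min = 2·59.527° − 4·40.356° + 180° = 137.630°.
Rainbow angle = 180° − D_min = 42.370°.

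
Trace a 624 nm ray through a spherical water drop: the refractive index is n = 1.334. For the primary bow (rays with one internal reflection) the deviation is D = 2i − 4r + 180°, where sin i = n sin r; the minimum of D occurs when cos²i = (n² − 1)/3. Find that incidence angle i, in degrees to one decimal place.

cos²i = (1.334² − 1)/3 = (1.77956 − 1)/3 = 0.25985.
cos i = 0.50976, so i = 59.352°.

59.4°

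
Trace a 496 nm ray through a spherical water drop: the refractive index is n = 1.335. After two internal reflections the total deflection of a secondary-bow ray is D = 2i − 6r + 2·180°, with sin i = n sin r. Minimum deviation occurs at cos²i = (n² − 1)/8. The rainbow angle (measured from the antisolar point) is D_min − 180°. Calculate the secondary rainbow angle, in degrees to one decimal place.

51.4°

cos²i = (1.78222 − 1)/8 = 0.09778; i = arccos(0.31269) = 71.778°.
sin r = sin 71.778°/1.335 = 0.71150; r = 45.357°.
D_min = 2·71.778° − 6·45.357° + 360° = 231.414°.
Rainbow angle = D_min − 180° = 51.414°.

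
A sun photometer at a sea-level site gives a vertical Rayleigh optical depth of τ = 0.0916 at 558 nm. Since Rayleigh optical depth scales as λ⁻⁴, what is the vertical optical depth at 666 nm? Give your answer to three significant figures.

0.0451

τ(666 nm) = τ(558 nm) × (558/666)⁴ = 0.0916 × (0.8378)⁴ = 0.0916 × 0.4928 = 0.0451.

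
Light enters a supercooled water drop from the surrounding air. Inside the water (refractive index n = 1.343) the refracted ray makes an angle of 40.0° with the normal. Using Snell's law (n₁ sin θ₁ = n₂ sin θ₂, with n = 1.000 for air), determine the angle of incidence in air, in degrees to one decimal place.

Snell: sin θ_i = n · sin θ_r = 1.343 × sin 40.0° = 1.343 × 0.6428 = 0.8633.
θ_i = arcsin(0.8633) = 59.69°.

59.7°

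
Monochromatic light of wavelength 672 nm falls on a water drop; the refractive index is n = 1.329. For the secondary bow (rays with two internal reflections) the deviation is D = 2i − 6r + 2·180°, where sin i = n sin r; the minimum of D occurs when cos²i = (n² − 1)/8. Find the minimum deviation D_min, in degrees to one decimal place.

cos²i = (1.76624 − 1)/8 = 0.09578; i = arccos(0.30948) = 71.972°.
sin r = sin 71.972°/1.329 = 0.71550; r = 45.685°.
D_min = 2·71.972° − 6·45.685° + 360° = 229.837°.

229.8°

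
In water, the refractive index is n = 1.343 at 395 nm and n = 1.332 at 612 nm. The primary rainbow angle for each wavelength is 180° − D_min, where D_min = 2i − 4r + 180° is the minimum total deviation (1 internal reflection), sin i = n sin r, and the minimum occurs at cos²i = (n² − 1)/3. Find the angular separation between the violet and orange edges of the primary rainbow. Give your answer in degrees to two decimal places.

At 395 nm (n = 1.343): cos²i = 0.26788 → i = 58.830°, r = 39.577°, D_min = 139.354°, rainbow angle = 40.646°.
At 612 nm (n = 1.332): cos²i = 0.25807 → i = 59.469°, r = 40.290°, D_min = 137.776°, rainbow angle = 42.224°.
Angular width = |40.646° − 42.224°| = 1.578°.

1.58°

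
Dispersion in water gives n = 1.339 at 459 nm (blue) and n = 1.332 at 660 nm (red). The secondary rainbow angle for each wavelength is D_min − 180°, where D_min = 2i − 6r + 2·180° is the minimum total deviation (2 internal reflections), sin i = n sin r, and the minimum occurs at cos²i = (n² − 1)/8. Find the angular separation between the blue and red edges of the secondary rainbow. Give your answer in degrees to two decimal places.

At 459 nm (n = 1.339): cos²i = 0.09912 → i = 71.650°, r = 45.141°, D_min = 232.451°, rainbow angle = 52.451°.
At 660 nm (n = 1.332): cos²i = 0.09678 → i = 71.875°, r = 45.520°, D_min = 230.628°, rainbow angle = 50.628°.
Angular width = |52.451° − 50.628°| = 1.823°.

1.82°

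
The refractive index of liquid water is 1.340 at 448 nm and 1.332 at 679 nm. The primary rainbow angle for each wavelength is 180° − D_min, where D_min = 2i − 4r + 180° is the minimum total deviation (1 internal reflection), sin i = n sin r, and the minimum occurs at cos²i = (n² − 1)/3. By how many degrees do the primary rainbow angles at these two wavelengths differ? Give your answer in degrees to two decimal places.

At 448 nm (n = 1.340): cos²i = 0.26520 → i = 59.004°, r = 39.770°, D_min = 138.929°, rainbow angle = 41.071°.
At 679 nm (n = 1.332): cos²i = 0.25807 → i = 59.469°, r = 40.290°, D_min = 137.776°, rainbow angle = 42.224°.
Angular width = |41.071° − 42.224°| = 1.153°.

1.15°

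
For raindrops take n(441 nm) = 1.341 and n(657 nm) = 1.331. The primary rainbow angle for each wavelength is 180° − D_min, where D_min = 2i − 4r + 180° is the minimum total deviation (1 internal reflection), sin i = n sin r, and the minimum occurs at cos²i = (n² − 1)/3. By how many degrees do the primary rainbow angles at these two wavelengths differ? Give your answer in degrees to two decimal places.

At 441 nm (n = 1.341): cos²i = 0.26609 → i = 58.946°, r = 39.705°, D_min = 139.071°, rainbow angle = 40.929°.
At 657 nm (n = 1.331): cos²i = 0.25719 → i = 59.527°, r = 40.356°, D_min = 137.630°, rainbow angle = 42.370°.
Angular width = |40.929° − 42.370°| = 1.441°.

1.44°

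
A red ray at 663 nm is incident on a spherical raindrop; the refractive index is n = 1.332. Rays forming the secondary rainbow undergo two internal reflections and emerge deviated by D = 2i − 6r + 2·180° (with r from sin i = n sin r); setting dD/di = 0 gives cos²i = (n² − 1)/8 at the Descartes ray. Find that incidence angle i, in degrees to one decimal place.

cos²i = (1.332² − 1)/8 = (1.77422 − 1)/8 = 0.09678.
cos i = 0.31109, so i = 71.875°.

71.9°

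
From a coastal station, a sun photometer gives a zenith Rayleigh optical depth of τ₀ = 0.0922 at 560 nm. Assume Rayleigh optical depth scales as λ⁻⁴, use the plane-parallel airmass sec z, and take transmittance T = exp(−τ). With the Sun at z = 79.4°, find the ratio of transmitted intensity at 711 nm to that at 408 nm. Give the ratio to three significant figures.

4.88

Airmass: sec 79.4° = 5.4362.
τ(711 nm) = 0.0922 × (560/711)⁴ × 5.4362 = 0.0922 × 0.3848 × 5.4362 = 0.1929.
τ(408 nm) = 0.0922 × (560/408)⁴ × 5.4362 = 0.0922 × 3.5490 × 5.4362 = 1.7789.
T(711)/T(408) = exp(τ_B − τ_A) = exp(1.5860) = 4.8840.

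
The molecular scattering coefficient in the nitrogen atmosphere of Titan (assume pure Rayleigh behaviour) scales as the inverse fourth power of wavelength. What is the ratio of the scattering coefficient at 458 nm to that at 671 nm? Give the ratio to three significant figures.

4.61

Rayleigh scattering ∝ λ⁻⁴, so the ratio of coefficients is the inverse fourth power of the wavelength ratio.
σ(458)/σ(671) = (671/458)⁴ = (1.4651)⁴ = 4.607.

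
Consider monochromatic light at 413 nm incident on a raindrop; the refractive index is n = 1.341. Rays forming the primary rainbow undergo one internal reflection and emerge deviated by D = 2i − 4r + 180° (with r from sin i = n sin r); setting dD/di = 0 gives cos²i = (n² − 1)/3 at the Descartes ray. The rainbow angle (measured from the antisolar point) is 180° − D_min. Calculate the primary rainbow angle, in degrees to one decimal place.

40.9°

cos²i = (1.79828 − 1)/3 = 0.26609; i = arccos(0.51584) = 58.946°.
sin r = sin 58.946°/1.341 = 0.63884; r = 39.705°.
D_min = 2·58.946° − 4·39.705° + 180° = 139.071°.
Rainbow angle = 180° − D_min = 40.929°.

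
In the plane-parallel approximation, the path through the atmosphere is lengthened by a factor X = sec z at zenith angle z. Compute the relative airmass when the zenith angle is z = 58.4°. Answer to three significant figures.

X = sec z = 1/cos 58.4° = 1/0.5240 = 1.9084.

1.91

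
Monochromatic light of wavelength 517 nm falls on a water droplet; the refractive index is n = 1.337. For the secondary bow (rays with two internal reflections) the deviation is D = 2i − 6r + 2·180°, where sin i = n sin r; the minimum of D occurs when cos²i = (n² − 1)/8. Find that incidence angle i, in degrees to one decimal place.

cos²i = (1.337² − 1)/8 = (1.78757 − 1)/8 = 0.09845.
cos i = 0.31376, so i = 71.714°.

71.7°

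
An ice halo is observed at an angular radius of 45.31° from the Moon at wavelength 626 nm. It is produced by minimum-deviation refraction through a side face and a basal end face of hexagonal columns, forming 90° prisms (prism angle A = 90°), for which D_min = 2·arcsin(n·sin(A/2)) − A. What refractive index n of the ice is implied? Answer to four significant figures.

Rearranging: n = sin((D_min + A)/2) / sin(A/2).
(D_min + A)/2 = (45.31° + 90°)/2 = 67.655°.
n = sin 67.655° / sin 45° = 0.9249 / 0.7071 = 1.3080.

1.308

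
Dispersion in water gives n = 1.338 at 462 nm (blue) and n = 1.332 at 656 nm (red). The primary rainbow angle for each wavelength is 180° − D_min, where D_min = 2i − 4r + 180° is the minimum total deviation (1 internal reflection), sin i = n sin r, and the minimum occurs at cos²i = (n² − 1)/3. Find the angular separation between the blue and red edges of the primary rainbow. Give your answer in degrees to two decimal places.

0.87°

At 462 nm (n = 1.338): cos²i = 0.26341 → i = 59.120°, r = 39.899°, D_min = 138.643°, rainbow angle = 41.357°.
At 656 nm (n = 1.332): cos²i = 0.25807 → i = 59.469°, r = 40.290°, D_min = 137.776°, rainbow angle = 42.224°.
Angular width = |41.357° − 42.224°| = 0.867°.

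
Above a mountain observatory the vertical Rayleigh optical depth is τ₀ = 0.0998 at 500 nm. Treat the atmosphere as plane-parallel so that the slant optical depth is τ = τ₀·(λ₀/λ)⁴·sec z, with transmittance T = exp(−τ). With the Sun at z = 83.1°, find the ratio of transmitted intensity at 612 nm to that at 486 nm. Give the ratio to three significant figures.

Airmass: sec 83.1° = 8.3238.
τ(612 nm) = 0.0998 × (500/612)⁴ × 8.3238 = 0.0998 × 0.4455 × 8.3238 = 0.3701.
τ(486 nm) = 0.0998 × (500/486)⁴ × 8.3238 = 0.0998 × 1.1203 × 8.3238 = 0.9307.
T(612)/T(486) = exp(τ_B − τ_A) = exp(0.5605) = 1.7516.

1.75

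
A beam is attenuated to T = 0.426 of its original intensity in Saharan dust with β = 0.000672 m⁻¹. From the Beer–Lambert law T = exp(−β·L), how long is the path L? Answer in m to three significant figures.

1270 m

Beer–Lambert: T = exp(−βL) ⇒ L = −ln(T)/β = −ln(0.426)/0.000672 = 0.8533/0.000672 = 1270 m.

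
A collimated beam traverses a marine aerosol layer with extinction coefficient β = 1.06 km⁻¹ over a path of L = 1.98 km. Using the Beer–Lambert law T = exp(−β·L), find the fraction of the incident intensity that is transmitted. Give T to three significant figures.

τ = β·L = 1.06 × 1.98 = 2.0988.
T = exp(−2.0988) = 0.1226.

0.123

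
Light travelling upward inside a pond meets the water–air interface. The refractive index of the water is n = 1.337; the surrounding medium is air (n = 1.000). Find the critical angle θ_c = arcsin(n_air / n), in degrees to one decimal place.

sin θ_c = n_air / n = 1.000 / 1.337 = 0.7479.
θ_c = arcsin(0.7479) = 48.41°.

48.4°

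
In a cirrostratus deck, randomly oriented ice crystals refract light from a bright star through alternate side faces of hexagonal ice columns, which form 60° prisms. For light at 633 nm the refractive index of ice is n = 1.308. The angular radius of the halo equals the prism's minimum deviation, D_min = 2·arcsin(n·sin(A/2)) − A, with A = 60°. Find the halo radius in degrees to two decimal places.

n·sin(A/2) = 1.308 × sin 30° = 1.308 × 0.5000 = 0.6540.
D_min = 2·arcsin(0.6540) − 60° = 2 × 40.844° − 60° = 21.688°.

21.69°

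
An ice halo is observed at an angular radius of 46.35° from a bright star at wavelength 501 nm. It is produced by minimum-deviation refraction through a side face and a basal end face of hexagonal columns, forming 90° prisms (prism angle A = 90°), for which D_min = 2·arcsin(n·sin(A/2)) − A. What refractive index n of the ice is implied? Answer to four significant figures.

1.313

Rearranging: n = sin((D_min + A)/2) / sin(A/2).
(D_min + A)/2 = (46.35° + 90°)/2 = 68.175°.
n = sin 68.175° / sin 45° = 0.9283 / 0.7071 = 1.3128.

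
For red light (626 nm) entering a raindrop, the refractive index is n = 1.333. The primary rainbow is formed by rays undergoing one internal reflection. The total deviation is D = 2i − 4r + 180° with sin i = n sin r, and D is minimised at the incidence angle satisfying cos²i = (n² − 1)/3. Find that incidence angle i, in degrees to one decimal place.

59.4°

cos²i = (1.333² − 1)/3 = (1.77689 − 1)/3 = 0.25896.
cos i = 0.50888, so i = 59.410°.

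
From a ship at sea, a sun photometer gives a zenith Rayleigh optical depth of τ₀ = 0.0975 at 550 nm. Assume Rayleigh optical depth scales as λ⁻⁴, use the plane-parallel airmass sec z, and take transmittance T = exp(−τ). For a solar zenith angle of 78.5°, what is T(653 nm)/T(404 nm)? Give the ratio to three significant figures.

Airmass: sec 78.5° = 5.0159.
τ(653 nm) = 0.0975 × (550/653)⁴ × 5.0159 = 0.0975 × 0.5033 × 5.0159 = 0.2461.
τ(404 nm) = 0.0975 × (550/404)⁴ × 5.0159 = 0.0975 × 3.4350 × 5.0159 = 1.6799.
T(653)/T(404) = exp(τ_B − τ_A) = exp(1.4337) = 4.1944.

4.19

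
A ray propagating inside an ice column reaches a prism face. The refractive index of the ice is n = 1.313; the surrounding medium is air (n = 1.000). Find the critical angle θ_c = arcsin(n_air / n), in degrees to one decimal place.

49.6°

sin θ_c = n_air / n = 1.000 / 1.313 = 0.7616.
θ_c = arcsin(0.7616) = 49.61°.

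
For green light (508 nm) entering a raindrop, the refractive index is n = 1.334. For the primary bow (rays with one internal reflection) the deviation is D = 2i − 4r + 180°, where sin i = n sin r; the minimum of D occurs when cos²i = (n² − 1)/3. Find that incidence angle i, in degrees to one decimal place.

cos²i = (1.334² − 1)/3 = (1.77956 − 1)/3 = 0.25985.
cos i = 0.50976, so i = 59.352°.

59.4°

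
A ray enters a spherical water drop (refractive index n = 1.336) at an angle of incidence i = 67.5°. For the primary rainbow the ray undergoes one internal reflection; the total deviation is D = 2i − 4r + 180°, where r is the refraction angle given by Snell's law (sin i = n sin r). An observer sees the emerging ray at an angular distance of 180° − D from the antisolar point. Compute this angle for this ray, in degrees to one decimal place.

sin r = sin 67.5° / 1.336 = 0.9239/1.336 = 0.6915; r = 43.75°.
D = 2·67.5° − 4·43.75° + 180° = 135.00° − 175.00° + 180° = 140.00°.
Angle from antisolar point = 180° − D = 40.00°.

40.0°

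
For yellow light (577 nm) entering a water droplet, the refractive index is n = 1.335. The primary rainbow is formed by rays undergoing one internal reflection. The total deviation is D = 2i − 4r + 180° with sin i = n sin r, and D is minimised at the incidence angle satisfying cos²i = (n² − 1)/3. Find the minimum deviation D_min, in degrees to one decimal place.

138.2°

cos²i = (1.78222 − 1)/3 = 0.26074; i = arccos(0.51063) = 59.294°.
sin r = sin 59.294°/1.335 = 0.64405; r = 40.094°.
D_min = 2·59.294° − 4·40.094° + 180° = 138.212°.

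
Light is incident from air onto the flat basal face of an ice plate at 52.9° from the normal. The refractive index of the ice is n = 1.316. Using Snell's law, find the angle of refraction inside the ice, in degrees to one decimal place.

37.3°

Snell: sin θ_r = sin θ_i / n = sin 52.9° / 1.316 = 0.7976 / 1.316 = 0.6061.
θ_r = arcsin(0.6061) = 37.31°.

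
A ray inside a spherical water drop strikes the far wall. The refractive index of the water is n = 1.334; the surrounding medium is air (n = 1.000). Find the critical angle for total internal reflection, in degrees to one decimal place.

sin θ_c = n_air / n = 1.000 / 1.334 = 0.7496.
θ_c = arcsin(0.7496) = 48.56°.

48.6°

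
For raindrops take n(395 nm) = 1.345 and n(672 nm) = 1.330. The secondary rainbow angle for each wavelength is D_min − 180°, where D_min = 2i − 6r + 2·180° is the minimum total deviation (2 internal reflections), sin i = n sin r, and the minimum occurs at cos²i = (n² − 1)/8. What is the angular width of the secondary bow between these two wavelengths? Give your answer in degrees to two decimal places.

3.89°

At 395 nm (n = 1.345): cos²i = 0.10113 → i = 71.458°, r = 44.821°, D_min = 233.987°, rainbow angle = 53.987°.
At 672 nm (n = 1.330): cos²i = 0.09611 → i = 71.940°, r = 45.630°, D_min = 230.101°, rainbow angle = 50.101°.
Angular width = |53.987° − 50.101°| = 3.886°.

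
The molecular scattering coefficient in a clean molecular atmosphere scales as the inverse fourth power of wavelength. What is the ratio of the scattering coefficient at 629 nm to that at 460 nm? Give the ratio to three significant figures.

0.286

Rayleigh scattering ∝ λ⁻⁴, so the ratio of coefficients is the inverse fourth power of the wavelength ratio.
σ(629)/σ(460) = (460/629)⁴ = (0.7313)⁴ = 0.286.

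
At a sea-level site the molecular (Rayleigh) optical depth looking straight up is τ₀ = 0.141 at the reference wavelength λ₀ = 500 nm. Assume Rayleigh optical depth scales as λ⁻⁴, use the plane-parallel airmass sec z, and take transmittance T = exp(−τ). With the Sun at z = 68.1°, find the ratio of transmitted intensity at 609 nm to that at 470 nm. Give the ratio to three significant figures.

Airmass: sec 68.1° = 2.6811.
τ(609 nm) = 0.141 × (500/609)⁴ × 2.6811 = 0.141 × 0.4544 × 2.6811 = 0.1718.
τ(470 nm) = 0.141 × (500/470)⁴ × 2.6811 = 0.141 × 1.2808 × 2.6811 = 0.4842.
T(609)/T(470) = exp(τ_B − τ_A) = exp(0.3124) = 1.3667.

1.37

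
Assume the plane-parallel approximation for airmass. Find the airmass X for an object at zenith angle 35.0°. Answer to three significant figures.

X = sec z = 1/cos 35.0° = 1/0.8192 = 1.2208.

1.22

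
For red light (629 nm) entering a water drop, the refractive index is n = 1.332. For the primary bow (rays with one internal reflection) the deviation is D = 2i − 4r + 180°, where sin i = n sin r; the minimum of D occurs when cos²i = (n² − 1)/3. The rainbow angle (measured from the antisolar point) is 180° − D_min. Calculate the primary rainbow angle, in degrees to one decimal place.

cos²i = (1.77422 − 1)/3 = 0.25807; i = arccos(0.50801) = 59.469°.
sin r = sin 59.469°/1.332 = 0.64666; r = 40.290°.
D_min = 2·59.469° − 4·40.290° + 180° = 137.776°.
Rainbow angle = 180° − D_min = 42.224°.

42.2°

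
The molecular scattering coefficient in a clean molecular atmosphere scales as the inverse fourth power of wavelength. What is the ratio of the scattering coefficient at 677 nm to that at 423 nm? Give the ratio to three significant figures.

Rayleigh scattering ∝ λ⁻⁴, so the ratio of coefficients is the inverse fourth power of the wavelength ratio.
σ(677)/σ(423) = (423/677)⁴ = (0.6248)⁴ = 0.1524.

0.152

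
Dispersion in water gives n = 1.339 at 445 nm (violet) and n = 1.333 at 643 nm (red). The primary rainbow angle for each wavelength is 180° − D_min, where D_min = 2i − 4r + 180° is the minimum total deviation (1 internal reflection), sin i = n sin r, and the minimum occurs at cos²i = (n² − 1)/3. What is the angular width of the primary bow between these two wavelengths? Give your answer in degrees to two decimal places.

0.86°

At 445 nm (n = 1.339): cos²i = 0.26431 → i = 59.062°, r = 39.834°, D_min = 138.786°, rainbow angle = 41.214°.
At 643 nm (n = 1.333): cos²i = 0.25896 → i = 59.410°, r = 40.225°, D_min = 137.922°, rainbow angle = 42.078°.
Angular width = |41.214° − 42.078°| = 0.865°.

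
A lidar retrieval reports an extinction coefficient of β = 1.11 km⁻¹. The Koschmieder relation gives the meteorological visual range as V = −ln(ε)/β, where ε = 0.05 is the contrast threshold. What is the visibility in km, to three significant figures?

2.70 km

V = −ln(0.05) / 1.11 = 2.996 / 1.11 = 2.6989 km.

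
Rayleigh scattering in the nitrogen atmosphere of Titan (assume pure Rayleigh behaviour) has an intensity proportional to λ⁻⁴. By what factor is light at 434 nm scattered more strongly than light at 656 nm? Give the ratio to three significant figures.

5.22

Rayleigh scattering ∝ λ⁻⁴, so the ratio of coefficients is the inverse fourth power of the wavelength ratio.
σ(434)/σ(656) = (656/434)⁴ = (1.5115)⁴ = 5.22.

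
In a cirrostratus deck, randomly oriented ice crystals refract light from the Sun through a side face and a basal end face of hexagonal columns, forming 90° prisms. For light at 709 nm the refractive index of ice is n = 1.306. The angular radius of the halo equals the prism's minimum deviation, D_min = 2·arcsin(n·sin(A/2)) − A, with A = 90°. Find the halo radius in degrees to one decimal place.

n·sin(A/2) = 1.306 × sin 45° = 1.306 × 0.7071 = 0.9235.
D_min = 2·arcsin(0.9235) − 90° = 2 × 67.440° − 90° = 44.881°.

44.9°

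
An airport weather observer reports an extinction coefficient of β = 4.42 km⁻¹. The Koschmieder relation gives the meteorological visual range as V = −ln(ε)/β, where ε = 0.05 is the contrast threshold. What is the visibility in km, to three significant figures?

0.678 km

V = −ln(0.05) / 4.42 = 2.996 / 4.42 = 0.6778 km.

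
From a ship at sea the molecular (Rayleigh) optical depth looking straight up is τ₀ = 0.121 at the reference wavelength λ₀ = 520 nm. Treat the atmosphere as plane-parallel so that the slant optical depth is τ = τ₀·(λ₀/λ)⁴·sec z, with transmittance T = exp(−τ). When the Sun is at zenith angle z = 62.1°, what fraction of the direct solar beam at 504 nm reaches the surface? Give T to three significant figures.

sec 62.1° = 2.1371.
τ = 0.121 × (520/504)⁴ × 2.1371 = 0.121 × 1.1332 × 2.1371 = 0.2930.
T = exp(−0.2930) = 0.7460.

0.746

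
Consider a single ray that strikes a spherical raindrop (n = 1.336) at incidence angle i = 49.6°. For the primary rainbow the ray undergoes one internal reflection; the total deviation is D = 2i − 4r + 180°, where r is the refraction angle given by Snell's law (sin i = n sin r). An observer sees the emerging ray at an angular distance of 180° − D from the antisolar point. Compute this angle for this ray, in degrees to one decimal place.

sin r = sin 49.6° / 1.336 = 0.7615/1.336 = 0.5700; r = 34.75°.
D = 2·49.6° − 4·34.75° + 180° = 99.20° − 139.00° + 180° = 140.20°.
Angle from antisolar point = 180° − D = 39.80°.

39.8°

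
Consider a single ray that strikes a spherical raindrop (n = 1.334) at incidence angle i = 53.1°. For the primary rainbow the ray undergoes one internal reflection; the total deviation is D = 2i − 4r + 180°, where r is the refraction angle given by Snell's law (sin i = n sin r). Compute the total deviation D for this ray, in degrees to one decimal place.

138.9°

sin r = sin 53.1° / 1.334 = 0.7997/1.334 = 0.5995; r = 36.83°.
D = 2·53.1° − 4·36.83° + 180° = 106.20° − 147.33° + 180° = 138.87°.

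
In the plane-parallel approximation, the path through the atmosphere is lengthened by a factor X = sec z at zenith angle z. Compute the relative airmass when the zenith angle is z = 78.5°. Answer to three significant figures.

5.02

X = sec z = 1/cos 78.5° = 1/0.1994 = 5.0159.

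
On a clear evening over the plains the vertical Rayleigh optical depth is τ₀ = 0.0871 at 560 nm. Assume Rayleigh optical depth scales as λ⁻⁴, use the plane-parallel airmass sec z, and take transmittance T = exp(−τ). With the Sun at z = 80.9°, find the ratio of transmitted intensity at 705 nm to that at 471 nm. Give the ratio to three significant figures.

Airmass: sec 80.9° = 6.3228.
τ(705 nm) = 0.0871 × (560/705)⁴ × 6.3228 = 0.0871 × 0.3981 × 6.3228 = 0.2192.
τ(471 nm) = 0.0871 × (560/471)⁴ × 6.3228 = 0.0871 × 1.9983 × 6.3228 = 1.1005.
T(705)/T(471) = exp(τ_B − τ_A) = exp(0.8813) = 2.4140.

2.41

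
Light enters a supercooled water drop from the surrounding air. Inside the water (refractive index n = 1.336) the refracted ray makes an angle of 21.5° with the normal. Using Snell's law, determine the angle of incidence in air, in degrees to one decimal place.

Snell: sin θ_i = n · sin θ_r = 1.336 × sin 21.5° = 1.336 × 0.3665 = 0.4896.
θ_i = arcsin(0.4896) = 29.32°.

29.3°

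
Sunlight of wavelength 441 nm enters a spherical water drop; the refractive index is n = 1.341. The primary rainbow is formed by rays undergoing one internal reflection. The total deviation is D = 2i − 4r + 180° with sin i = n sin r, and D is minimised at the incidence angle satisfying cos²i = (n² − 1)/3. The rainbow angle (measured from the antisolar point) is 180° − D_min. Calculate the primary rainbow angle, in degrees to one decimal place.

cos²i = (1.79828 − 1)/3 = 0.26609; i = arccos(0.51584) = 58.946°.
sin r = sin 58.946°/1.341 = 0.63884; r = 39.705°.
D_min = 2·58.946° − 4·39.705° + 180° = 139.071°.
Rainbow angle = 180° − D_min = 40.929°.

40.9°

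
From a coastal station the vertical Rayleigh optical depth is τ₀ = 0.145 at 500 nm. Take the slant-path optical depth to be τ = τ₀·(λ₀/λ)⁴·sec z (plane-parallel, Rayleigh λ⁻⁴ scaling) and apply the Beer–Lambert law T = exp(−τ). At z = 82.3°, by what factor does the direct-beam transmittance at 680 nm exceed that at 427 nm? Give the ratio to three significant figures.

5.57

Airmass: sec 82.3° = 7.4635.
τ(680 nm) = 0.145 × (500/680)⁴ × 7.4635 = 0.145 × 0.2923 × 7.4635 = 0.3163.
τ(427 nm) = 0.145 × (500/427)⁴ × 7.4635 = 0.145 × 1.8800 × 7.4635 = 2.0346.
T(680)/T(427) = exp(τ_B − τ_A) = exp(1.7182) = 5.5748.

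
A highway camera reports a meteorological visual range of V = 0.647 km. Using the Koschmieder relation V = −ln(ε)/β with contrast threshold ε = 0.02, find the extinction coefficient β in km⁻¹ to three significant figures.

6.05 km⁻¹

β = −ln(0.02) / V = 3.912 / 0.647 = 6.0464 km⁻¹.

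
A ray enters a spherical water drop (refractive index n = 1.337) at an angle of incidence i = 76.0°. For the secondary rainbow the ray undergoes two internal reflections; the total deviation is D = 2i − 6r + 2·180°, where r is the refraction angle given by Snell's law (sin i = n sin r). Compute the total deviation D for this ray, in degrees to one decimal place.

232.8°

sin r = sin 76.0° / 1.337 = 0.9703/1.337 = 0.7257; r = 46.53°.
D = 2·76.0° − 6·46.53° + 2·180° = 152.00° − 279.18° + 360° = 232.82°.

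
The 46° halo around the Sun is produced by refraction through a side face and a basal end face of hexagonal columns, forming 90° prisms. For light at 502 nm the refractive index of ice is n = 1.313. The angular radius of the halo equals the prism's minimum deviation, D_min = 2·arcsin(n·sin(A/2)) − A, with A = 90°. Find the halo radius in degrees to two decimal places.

n·sin(A/2) = 1.313 × sin 45° = 1.313 × 0.7071 = 0.9284.
D_min = 2·arcsin(0.9284) − 90° = 2 × 68.192° − 90° = 46.383°.

46.38°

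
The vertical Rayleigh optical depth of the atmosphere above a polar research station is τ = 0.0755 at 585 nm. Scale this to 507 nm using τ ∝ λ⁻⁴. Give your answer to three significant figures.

0.134

τ(507 nm) = τ(585 nm) × (585/507)⁴ = 0.0755 × (1.1538)⁴ = 0.0755 × 1.7725 = 0.1338.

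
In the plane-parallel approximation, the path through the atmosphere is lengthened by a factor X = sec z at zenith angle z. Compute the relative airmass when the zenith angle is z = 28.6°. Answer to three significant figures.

X = sec z = 1/cos 28.6° = 1/0.8780 = 1.1390.

1.14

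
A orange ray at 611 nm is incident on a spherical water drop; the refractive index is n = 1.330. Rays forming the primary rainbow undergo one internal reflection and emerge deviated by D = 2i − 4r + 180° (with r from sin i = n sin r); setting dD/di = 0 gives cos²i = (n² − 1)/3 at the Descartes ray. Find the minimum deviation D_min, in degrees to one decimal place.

cos²i = (1.76890 − 1)/3 = 0.25630; i = arccos(0.50626) = 59.585°.
sin r = sin 59.585°/1.330 = 0.64841; r = 40.422°.
D_min = 2·59.585° − 4·40.422° + 180° = 137.484°.

137.5°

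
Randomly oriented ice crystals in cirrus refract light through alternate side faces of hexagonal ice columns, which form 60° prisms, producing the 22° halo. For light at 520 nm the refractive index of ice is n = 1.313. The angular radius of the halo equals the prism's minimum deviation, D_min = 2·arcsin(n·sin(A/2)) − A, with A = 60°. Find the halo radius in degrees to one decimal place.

22.1°

n·sin(A/2) = 1.313 × sin 30° = 1.313 × 0.5000 = 0.6565.
D_min = 2·arcsin(0.6565) − 60° = 2 × 41.033° − 60° = 22.067°.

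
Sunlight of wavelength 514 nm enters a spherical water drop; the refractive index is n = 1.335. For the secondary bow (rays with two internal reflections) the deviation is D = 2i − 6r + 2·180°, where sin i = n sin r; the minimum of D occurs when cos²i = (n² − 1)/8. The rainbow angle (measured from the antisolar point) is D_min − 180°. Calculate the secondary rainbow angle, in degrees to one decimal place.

51.4°

cos²i = (1.78222 − 1)/8 = 0.09778; i = arccos(0.31269) = 71.778°.
sin r = sin 71.778°/1.335 = 0.71150; r = 45.357°.
D_min = 2·71.778° − 6·45.357° + 360° = 231.414°.
Rainbow angle = D_min − 180° = 51.414°.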